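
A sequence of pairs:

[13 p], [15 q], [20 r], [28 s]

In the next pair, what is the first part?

39

First part: differences are 2, 5, 8, … (increasing by 3 each time), so 13, 15, 20, 28 → 39.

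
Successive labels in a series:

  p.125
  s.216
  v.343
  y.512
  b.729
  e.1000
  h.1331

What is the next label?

For the letter, letters move forward 3 places in the alphabet, wrapping Z→A: p, s, v, y, b, e, h → k.
Second component: perfect cubes: 5³, 6³, 7³, …, so 125, 216, 343, 512, 729, 1000, 1331 → 1728.
So the next label is k.1728.

k.1728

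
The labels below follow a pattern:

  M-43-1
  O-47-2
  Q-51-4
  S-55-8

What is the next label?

U-59-16

Letter: letters move forward 2 places in the alphabet, so M, O, Q, S → U.
Second component: +4 each step; 43, 47, 51, 55 → 59.
Third component — ×2 each step: 1, 2, 4, 8 → 16.
Putting it together: U-59-16.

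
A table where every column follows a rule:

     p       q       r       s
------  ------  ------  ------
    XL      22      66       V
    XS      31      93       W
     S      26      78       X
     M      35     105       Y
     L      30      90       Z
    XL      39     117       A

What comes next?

XS  34  102  B

For the column p, repeats XL → XS → S → M → L: XL, XS, S, M, L, XL → XS.
Column q: 22, 31, 26, 35, 30, 39 → 34 (alternating steps +9, −5, +9, −5, …).
Column r: always 3 × the column q; 66, 93, 78, 105, 90, 117 → 102.
Column s — letters move forward 1 place in the alphabet, wrapping Z→A: V, W, X, Y, Z, A → B.
Putting it together: XS  34  102  B.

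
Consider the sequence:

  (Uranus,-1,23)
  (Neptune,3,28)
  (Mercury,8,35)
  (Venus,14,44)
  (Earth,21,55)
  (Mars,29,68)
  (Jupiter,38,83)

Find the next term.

For the planet, runs through the planets Mercury→Neptune: Uranus, Neptune, Mercury, Venus, Earth, Mars, Jupiter → Saturn.
Second entry: -1, 3, 8, 14, 21, 29, 38 → 48 (differences are 4, 5, 6, … (increasing by 1 each time)).
Third entry: differences are 5, 7, 9, … (increasing by 2 each time); 23, 28, 35, 44, 55, 68, 83 → 100.
So the next term is (Saturn,48,100).

(Saturn,48,100)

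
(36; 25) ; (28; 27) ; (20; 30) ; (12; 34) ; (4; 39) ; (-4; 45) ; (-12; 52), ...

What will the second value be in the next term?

60

Second value: differences are 2, 3, 4, … (increasing by 1 each time), so 25, 27, 30, 34, 39, 45, 52 → 60.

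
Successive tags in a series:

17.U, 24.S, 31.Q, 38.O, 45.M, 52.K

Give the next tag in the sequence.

For the first component, +7 each step: 17, 24, 31, 38, 45, 52 → 59.
Letter — letters move back 2 places in the alphabet: U, S, Q, O, M, K → I.
So the next tag is 59.I.

59.I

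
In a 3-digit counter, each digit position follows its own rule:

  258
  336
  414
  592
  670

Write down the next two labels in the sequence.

First digit: +1 each step, mod 10, so 2, 3, 4, 5, 6 → 7 → 8.
Second digit goes 5, 3, 1, 9, 7 → 5 → 3 (−2 each step, mod 10).
Third digit: −2 each step, mod 10; 8, 6, 4, 2, 0 → 8 → 6.
Putting the parts together: 758 and then 836.

758, 836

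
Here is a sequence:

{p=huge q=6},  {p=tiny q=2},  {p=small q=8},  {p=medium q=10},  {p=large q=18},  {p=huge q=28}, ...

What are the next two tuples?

{p=tiny q=46}, {p=small q=74}

P — repeats huge → tiny → small → medium → large: huge, tiny, small, medium, large, huge → tiny → small.
For the q, each term is the sum of the two before it: 6, 2, 8, 10, 18, 28 → 46 → 74.
So the next two tuples are {p=tiny q=46} and {p=small q=74}.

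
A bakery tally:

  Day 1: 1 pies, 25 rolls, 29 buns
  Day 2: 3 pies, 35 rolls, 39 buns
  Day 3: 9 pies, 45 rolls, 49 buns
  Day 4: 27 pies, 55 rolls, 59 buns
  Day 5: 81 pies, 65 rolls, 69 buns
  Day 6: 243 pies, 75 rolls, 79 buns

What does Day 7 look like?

Pies: ×3 each step, so 1, 3, 9, 27, 81, 243 → 729.
For the rolls, +10 each step: 25, 35, 45, 55, 65, 75 → 85.
Buns goes 29, 39, 49, 59, 69, 79 → 89 (always 4 more than the rolls).
Putting it together: 729 pies, 85 rolls, 89 buns.

729 pies, 85 rolls, 89 buns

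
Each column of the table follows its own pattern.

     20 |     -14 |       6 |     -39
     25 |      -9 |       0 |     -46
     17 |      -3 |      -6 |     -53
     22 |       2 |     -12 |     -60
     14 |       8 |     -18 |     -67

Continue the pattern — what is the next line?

19  13  -24  -74

First component: alternating steps +5, −8, +5, −8, …; 20, 25, 17, 22, 14 → 19.
Second component goes -14, -9, -3, 2, 8 → 13 (alternating steps +5, +6, +5, +6, …).
Third component: −6 each step; 6, 0, -6, -12, -18 → -24.
For the fourth component, −7 each step: -39, -46, -53, -60, -67 → -74.
Combining the parts gives 19  13  -24  -74.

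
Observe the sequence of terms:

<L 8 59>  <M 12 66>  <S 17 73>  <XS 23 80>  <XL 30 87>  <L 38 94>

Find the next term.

For the size, repeats L → M → S → XS → XL: L, M, S, XS, XL, L → M.
Second component: 8, 12, 17, 23, 30, 38 → 47 (differences are 4, 5, 6, … (increasing by 1 each time)).
Third component goes 59, 66, 73, 80, 87, 94 → 101 (+7 each step).
Combining the parts gives <M 47 101>.

<M 47 101>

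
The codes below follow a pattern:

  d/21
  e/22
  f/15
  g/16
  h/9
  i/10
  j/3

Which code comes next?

k/4

Letter: letters move forward 1 place in the alphabet; d, e, f, g, h, i, j → k.
Second component — alternating steps +1, −7, +1, −7, …: 21, 22, 15, 16, 9, 10, 3 → 4.
So the next code is k/4.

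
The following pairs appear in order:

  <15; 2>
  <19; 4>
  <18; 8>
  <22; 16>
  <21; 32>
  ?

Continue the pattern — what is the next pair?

<25; 64>

First part goes 15, 19, 18, 22, 21 → 25 (alternating steps +4, −1, +4, −1, …).
Second part: ×2 each step; 2, 4, 8, 16, 32 → 64.
Putting it together: <25; 64>.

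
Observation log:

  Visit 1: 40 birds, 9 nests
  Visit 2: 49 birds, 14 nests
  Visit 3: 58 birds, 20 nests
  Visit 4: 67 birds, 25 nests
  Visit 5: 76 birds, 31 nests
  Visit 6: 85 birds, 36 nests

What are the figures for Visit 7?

94 birds, 42 nests

For the birds, +9 each step: 40, 49, 58, 67, 76, 85 → 94.
Nests goes 9, 14, 20, 25, 31, 36 → 42 (alternating steps +5, +6, +5, +6, …).
Putting it together: 94 birds, 42 nests.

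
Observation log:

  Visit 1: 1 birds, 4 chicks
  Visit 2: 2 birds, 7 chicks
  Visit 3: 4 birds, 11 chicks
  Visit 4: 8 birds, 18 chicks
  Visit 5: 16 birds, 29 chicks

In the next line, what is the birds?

32

Birds goes 1, 2, 4, 8, 16 → 32 (×2 each step).
Chicks: 4, 7, 11, 18, 29 → 47 (each term is the sum of the two before it).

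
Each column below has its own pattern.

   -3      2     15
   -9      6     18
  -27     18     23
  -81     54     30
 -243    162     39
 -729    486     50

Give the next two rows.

-2187  1458  63; -6561  4374  78

First component — ×3 each step: -3, -9, -27, -81, -243, -729 → -2187 → -6561.
Second component: ×3 each step; 2, 6, 18, 54, 162, 486 → 1458 → 4374.
Third component: differences are 3, 5, 7, … (increasing by 2 each time); 15, 18, 23, 30, 39, 50 → 63 → 78.
So the next two rows are -2187  1458  63 and -6561  4374  78.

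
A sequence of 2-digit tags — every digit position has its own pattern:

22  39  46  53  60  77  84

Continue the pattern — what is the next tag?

91

For the first digit, +1 each step, mod 10: 2, 3, 4, 5, 6, 7, 8 → 9.
Second digit goes 2, 9, 6, 3, 0, 7, 4 → 1 (−3 each step, mod 10).
Putting it together: 91.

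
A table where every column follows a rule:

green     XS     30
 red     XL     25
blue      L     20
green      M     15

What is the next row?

red  S  10

For the colour, repeats green → red → blue: green, red, blue, green → red.
Size goes XS, XL, L, M → S (runs backward through clothing sizes XS→XL).
For the third component, −5 each step: 30, 25, 20, 15 → 10.
So the next row is red  S  10.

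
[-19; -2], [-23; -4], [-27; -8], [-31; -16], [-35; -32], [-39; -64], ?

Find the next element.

[-43; -128]

First component: −4 each step, so -19, -23, -27, -31, -35, -39 → -43.
Second component: -2, -4, -8, -16, -32, -64 → -128 (×2 each step).
So the next element is [-43; -128].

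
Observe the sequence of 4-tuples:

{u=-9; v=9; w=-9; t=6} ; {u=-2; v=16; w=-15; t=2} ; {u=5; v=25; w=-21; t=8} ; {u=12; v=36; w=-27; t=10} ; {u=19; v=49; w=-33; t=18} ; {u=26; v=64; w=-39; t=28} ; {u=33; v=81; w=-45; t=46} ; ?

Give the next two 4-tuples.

{u=40; v=100; w=-51; t=74}, {u=47; v=121; w=-57; t=120}

U: +7 each step, so -9, -2, 5, 12, 19, 26, 33 → 40 → 47.
V: perfect squares: 3², 4², 5², …, so 9, 16, 25, 36, 49, 64, 81 → 100 → 121.
W: −6 each step; -9, -15, -21, -27, -33, -39, -45 → -51 → -57.
T: 6, 2, 8, 10, 18, 28, 46 → 74 → 120 (each term is the sum of the two before it).
Putting the parts together: {u=40; v=100; w=-51; t=74} and then {u=47; v=121; w=-57; t=120}.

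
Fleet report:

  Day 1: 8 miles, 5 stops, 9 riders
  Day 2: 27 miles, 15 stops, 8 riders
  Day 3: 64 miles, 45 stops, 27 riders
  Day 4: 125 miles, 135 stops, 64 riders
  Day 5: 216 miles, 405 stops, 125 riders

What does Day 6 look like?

343 miles, 1215 stops, 216 riders

Miles: perfect cubes: 2³, 3³, 4³, …, so 8, 27, 64, 125, 216 → 343.
Stops: ×3 each step; 5, 15, 45, 135, 405 → 1215.
Riders goes 9, 8, 27, 64, 125 → 216 (always the previous value of the miles).
Putting it together: 343 miles, 1215 stops, 216 riders.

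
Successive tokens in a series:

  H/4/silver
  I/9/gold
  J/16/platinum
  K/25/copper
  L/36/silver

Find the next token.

Letter: letters move forward 1 place in the alphabet, so H, I, J, K, L → M.
Second component: 4, 9, 16, 25, 36 → 49 (perfect squares: 2², 3², 4², …).
Metal: repeats silver → gold → platinum → copper, so silver, gold, platinum, copper, silver → gold.
Combining the parts gives M/49/gold.

M/49/gold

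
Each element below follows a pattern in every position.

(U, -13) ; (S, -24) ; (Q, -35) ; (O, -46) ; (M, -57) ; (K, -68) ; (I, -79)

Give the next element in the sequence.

(G, -90)

For the letter, letters move back 2 places in the alphabet: U, S, Q, O, M, K, I → G.
Second slot goes -13, -24, -35, -46, -57, -68, -79 → -90 (−11 each step).
Putting it together: (G, -90).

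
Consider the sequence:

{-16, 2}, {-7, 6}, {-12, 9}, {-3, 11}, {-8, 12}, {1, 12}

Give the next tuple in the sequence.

{-4, 11}

First slot goes -16, -7, -12, -3, -8, 1 → -4 (alternating steps +9, −5, +9, −5, …).
Second slot goes 2, 6, 9, 11, 12, 12 → 11 (differences are 4, 3, 2, … (decreasing by 1 each time)).
So the next tuple is {-4, 11}.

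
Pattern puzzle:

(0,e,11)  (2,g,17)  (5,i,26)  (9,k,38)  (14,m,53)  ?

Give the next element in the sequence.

(20,o,71)

First value: differences are 2, 3, 4, … (increasing by 1 each time); 0, 2, 5, 9, 14 → 20.
Letter: letters move forward 2 places in the alphabet, so e, g, i, k, m → o.
Third value: differences are 6, 9, 12, … (increasing by 3 each time), so 11, 17, 26, 38, 53 → 71.
Combining the parts gives (20,o,71).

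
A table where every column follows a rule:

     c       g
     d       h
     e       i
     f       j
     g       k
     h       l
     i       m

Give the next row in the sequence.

For the first letter, letters move forward 1 place in the alphabet: c, d, e, f, g, h, i → j.
For the second letter, letters move forward 1 place in the alphabet: g, h, i, j, k, l, m → n.
Combining the parts gives j  n.

j  n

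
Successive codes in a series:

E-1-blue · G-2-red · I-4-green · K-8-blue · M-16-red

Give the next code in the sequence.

Letter: letters move forward 2 places in the alphabet, so E, G, I, K, M → O.
Second component — ×2 each step: 1, 2, 4, 8, 16 → 32.
For the colour, repeats blue → red → green: blue, red, green, blue, red → green.
So the next code is O-32-green.

O-32-green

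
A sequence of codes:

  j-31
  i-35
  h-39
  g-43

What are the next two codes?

f-47 then e-51

Letter — letters move back 1 place in the alphabet: j, i, h, g → f → e.
Second component goes 31, 35, 39, 43 → 47 → 51 (+4 each step).
So the next two codes are f-47 and e-51.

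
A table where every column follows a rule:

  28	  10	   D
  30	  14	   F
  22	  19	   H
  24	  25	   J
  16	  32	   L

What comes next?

First component goes 28, 30, 22, 24, 16 → 18 (alternating steps +2, −8, +2, −8, …).
Second component goes 10, 14, 19, 25, 32 → 40 (differences are 4, 5, 6, … (increasing by 1 each time)).
Letter: D, F, H, J, L → N (letters move forward 2 places in the alphabet).
So the next line is 18  40  N.

18  40  N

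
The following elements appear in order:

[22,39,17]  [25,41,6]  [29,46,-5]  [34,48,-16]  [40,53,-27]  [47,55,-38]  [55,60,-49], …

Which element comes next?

First entry: differences are 3, 4, 5, … (increasing by 1 each time), so 22, 25, 29, 34, 40, 47, 55 → 64.
For the second entry, alternating steps +2, +5, +2, +5, …: 39, 41, 46, 48, 53, 55, 60 → 62.
Third entry: −11 each step, so 17, 6, -5, -16, -27, -38, -49 → -60.
So the next element is [64,62,-60].

[64,62,-60]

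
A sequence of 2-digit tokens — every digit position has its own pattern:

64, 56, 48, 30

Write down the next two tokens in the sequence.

22 then 14

First digit: −1 each step, mod 10; 6, 5, 4, 3 → 2 → 1.
For the second digit, +2 each step, mod 10: 4, 6, 8, 0 → 2 → 4.
Putting the parts together: 22 and then 14.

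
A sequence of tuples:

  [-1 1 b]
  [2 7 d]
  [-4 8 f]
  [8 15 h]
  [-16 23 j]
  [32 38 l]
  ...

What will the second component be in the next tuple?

61

First component: -1, 2, -4, 8, -16, 32 → -64 (×(-2) each step).
Second component goes 1, 7, 8, 15, 23, 38 → 61 (each term is the sum of the two before it).
Letter: letters move forward 2 places in the alphabet; b, d, f, h, j, l → n.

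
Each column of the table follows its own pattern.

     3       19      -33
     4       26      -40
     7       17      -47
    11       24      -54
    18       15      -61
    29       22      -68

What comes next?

47  13  -75

First component: each term is the sum of the two before it, so 3, 4, 7, 11, 18, 29 → 47.
Second component: alternating steps +7, −9, +7, −9, …; 19, 26, 17, 24, 15, 22 → 13.
For the third component, −7 each step: -33, -40, -47, -54, -61, -68 → -75.
Putting it together: 47  13  -75.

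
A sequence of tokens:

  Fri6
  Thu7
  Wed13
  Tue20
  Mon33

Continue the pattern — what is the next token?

Sun53

For the day, runs backward through the weekdays Mon→Sun: Fri, Thu, Wed, Tue, Mon → Sun.
Second component — each term is the sum of the two before it: 6, 7, 13, 20, 33 → 53.
Putting it together: Sun53.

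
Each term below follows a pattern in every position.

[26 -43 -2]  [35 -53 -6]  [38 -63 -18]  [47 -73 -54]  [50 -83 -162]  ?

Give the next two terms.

First coordinate: 26, 35, 38, 47, 50 → 59 → 62 (alternating steps +9, +3, +9, +3, …).
Second coordinate goes -43, -53, -63, -73, -83 → -93 → -103 (−10 each step).
Third coordinate: ×3 each step; -2, -6, -18, -54, -162 → -486 → -1458.
So the next two terms are [59 -93 -486] and [62 -103 -1458].

[59 -93 -486], [62 -103 -1458]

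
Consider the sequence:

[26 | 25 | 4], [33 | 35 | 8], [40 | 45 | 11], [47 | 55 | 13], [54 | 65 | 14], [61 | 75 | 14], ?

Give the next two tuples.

[68 | 85 | 13], [75 | 95 | 11]

First value: +7 each step; 26, 33, 40, 47, 54, 61 → 68 → 75.
Second value: +10 each step, so 25, 35, 45, 55, 65, 75 → 85 → 95.
For the third value, differences are 4, 3, 2, … (decreasing by 1 each time): 4, 8, 11, 13, 14, 14 → 13 → 11.
Putting the parts together: [68 | 85 | 13] and then [75 | 95 | 11].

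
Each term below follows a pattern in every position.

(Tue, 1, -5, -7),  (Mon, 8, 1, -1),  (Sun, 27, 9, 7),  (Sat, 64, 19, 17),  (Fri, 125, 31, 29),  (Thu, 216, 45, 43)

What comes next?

Day: runs backward through the weekdays Mon→Sun, so Tue, Mon, Sun, Sat, Fri, Thu → Wed.
Second component goes 1, 8, 27, 64, 125, 216 → 343 (perfect cubes: 1³, 2³, 3³, …).
Third component: differences are 6, 8, 10, … (increasing by 2 each time); -5, 1, 9, 19, 31, 45 → 61.
For the fourth component, differences are 6, 8, 10, … (increasing by 2 each time): -7, -1, 7, 17, 29, 43 → 59.
So the next term is (Wed, 343, 61, 59).

(Wed, 343, 61, 59)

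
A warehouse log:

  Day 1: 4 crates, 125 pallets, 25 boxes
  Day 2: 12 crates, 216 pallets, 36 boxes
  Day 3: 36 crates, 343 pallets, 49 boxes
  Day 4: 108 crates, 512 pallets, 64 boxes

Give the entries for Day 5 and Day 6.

Crates — ×3 each step: 4, 12, 36, 108 → 324 → 972.
Pallets: 125, 216, 343, 512 → 729 → 1000 (perfect cubes: 5³, 6³, 7³, …).
Boxes: perfect squares: 5², 6², 7², …, so 25, 36, 49, 64 → 81 → 100.
So the next two lines are 324 crates, 729 pallets, 81 boxes and 972 crates, 1000 pallets, 100 boxes.

324 crates, 729 pallets, 81 boxes; 972 crates, 1000 pallets, 100 boxes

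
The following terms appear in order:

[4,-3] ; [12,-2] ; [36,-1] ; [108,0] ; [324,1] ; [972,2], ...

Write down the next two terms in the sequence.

[2916,3], [8748,4]

First coordinate goes 4, 12, 36, 108, 324, 972 → 2916 → 8748 (×3 each step).
Second coordinate: +1 each step, so -3, -2, -1, 0, 1, 2 → 3 → 4.
So the next two terms are [2916,3] and [8748,4].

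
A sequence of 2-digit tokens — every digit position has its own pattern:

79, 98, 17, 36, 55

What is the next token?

74

First digit goes 7, 9, 1, 3, 5 → 7 (+2 each step, mod 10).
Second digit: 9, 8, 7, 6, 5 → 4 (−1 each step, mod 10).
So the next token is 74.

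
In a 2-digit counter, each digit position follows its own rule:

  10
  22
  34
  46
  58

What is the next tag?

First digit goes 1, 2, 3, 4, 5 → 6 (+1 each step, mod 10).
For the second digit, +2 each step, mod 10: 0, 2, 4, 6, 8 → 0.
Combining the parts gives 60.

60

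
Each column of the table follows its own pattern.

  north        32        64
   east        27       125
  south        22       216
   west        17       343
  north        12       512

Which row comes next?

east  7  729

Direction — repeats north → east → south → west: north, east, south, west, north → east.
For the second component, −5 each step: 32, 27, 22, 17, 12 → 7.
Third component: perfect cubes: 4³, 5³, 6³, …; 64, 125, 216, 343, 512 → 729.
Putting it together: east  7  729.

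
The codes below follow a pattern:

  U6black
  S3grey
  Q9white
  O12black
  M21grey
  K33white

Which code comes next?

Letter: letters move back 2 places in the alphabet; U, S, Q, O, M, K → I.
Second component — each term is the sum of the two before it: 6, 3, 9, 12, 21, 33 → 54.
For the shade, repeats black → grey → white: black, grey, white, black, grey, white → black.
So the next code is I54black.

I54black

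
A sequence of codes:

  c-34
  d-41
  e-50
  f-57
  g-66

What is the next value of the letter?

h

Letter goes c, d, e, f, g → h (letters move forward 1 place in the alphabet).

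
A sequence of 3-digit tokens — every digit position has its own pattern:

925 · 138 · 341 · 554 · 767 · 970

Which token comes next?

First digit — +2 each step, mod 10: 9, 1, 3, 5, 7, 9 → 1.
For the second digit, +1 each step, mod 10: 2, 3, 4, 5, 6, 7 → 8.
Third digit: 5, 8, 1, 4, 7, 0 → 3 (+3 each step, mod 10).
Combining the parts gives 183.

183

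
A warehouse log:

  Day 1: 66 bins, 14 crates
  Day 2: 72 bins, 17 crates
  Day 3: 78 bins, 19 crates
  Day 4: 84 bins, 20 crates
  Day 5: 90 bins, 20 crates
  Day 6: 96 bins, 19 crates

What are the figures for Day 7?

102 bins, 17 crates

Bins goes 66, 72, 78, 84, 90, 96 → 102 (+6 each step).
For the crates, differences are 3, 2, 1, … (decreasing by 1 each time): 14, 17, 19, 20, 20, 19 → 17.
Combining the parts gives 102 bins, 17 crates.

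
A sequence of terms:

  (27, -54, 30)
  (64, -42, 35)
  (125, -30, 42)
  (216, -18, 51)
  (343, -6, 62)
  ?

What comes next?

(512, 6, 75)

First value: perfect cubes: 3³, 4³, 5³, …; 27, 64, 125, 216, 343 → 512.
Second value — +12 each step: -54, -42, -30, -18, -6 → 6.
For the third value, differences are 5, 7, 9, … (increasing by 2 each time): 30, 35, 42, 51, 62 → 75.
Putting it together: (512, 6, 75).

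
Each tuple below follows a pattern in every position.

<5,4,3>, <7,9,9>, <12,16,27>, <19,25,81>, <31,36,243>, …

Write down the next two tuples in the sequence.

<50,49,729>, <81,64,2187>

First value: 5, 7, 12, 19, 31 → 50 → 81 (each term is the sum of the two before it).
Second value goes 4, 9, 16, 25, 36 → 49 → 64 (differences are 5, 7, 9, … (increasing by 2 each time)).
Third value: 3, 9, 27, 81, 243 → 729 → 2187 (×3 each step).
So the next two tuples are <50,49,729> and <81,64,2187>.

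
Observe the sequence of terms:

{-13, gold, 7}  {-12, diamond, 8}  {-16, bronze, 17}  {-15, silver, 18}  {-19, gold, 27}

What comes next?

{-18, diamond, 28}

First entry: alternating steps +1, −4, +1, −4, …, so -13, -12, -16, -15, -19 → -18.
Rank: gold, diamond, bronze, silver, gold → diamond (repeats gold → diamond → bronze → silver).
Third entry: 7, 8, 17, 18, 27 → 28 (alternating steps +1, +9, +1, +9, …).
Putting it together: {-18, diamond, 28}.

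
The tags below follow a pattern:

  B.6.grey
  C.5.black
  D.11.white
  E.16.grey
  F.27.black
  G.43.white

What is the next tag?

Letter: letters move forward 1 place in the alphabet; B, C, D, E, F, G → H.
Second component: each term is the sum of the two before it; 6, 5, 11, 16, 27, 43 → 70.
For the shade, repeats grey → black → white: grey, black, white, grey, black, white → grey.
Putting it together: H.70.grey.

H.70.grey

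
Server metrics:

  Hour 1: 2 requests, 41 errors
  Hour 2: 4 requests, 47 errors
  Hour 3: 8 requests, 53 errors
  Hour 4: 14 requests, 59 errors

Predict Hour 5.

22 requests, 65 errors

Requests goes 2, 4, 8, 14 → 22 (differences are 2, 4, 6, … (increasing by 2 each time)).
For the errors, +6 each step: 41, 47, 53, 59 → 65.
Putting it together: 22 requests, 65 errors.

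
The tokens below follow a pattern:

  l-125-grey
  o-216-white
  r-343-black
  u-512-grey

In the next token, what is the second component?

729

Second component — perfect cubes: 5³, 6³, 7³, …: 125, 216, 343, 512 → 729.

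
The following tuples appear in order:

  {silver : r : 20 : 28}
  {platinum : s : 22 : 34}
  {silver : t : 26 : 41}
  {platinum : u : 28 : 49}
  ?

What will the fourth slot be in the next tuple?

58

Fourth slot: differences are 6, 7, 8, … (increasing by 1 each time); 28, 34, 41, 49 → 58.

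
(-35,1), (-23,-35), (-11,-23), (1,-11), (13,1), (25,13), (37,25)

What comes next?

First coordinate: +12 each step; -35, -23, -11, 1, 13, 25, 37 → 49.
Second coordinate: 1, -35, -23, -11, 1, 13, 25 → 37 (always the previous value of the first coordinate).
Combining the parts gives (49,37).

(49,37)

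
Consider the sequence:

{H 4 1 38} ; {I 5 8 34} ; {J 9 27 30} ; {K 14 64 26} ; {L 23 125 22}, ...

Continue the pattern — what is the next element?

{M 37 216 18}

Letter: letters move forward 1 place in the alphabet, so H, I, J, K, L → M.
Second part goes 4, 5, 9, 14, 23 → 37 (each term is the sum of the two before it).
Third part goes 1, 8, 27, 64, 125 → 216 (perfect cubes: 1³, 2³, 3³, …).
Fourth part — −4 each step: 38, 34, 30, 26, 22 → 18.
Combining the parts gives {M 37 216 18}.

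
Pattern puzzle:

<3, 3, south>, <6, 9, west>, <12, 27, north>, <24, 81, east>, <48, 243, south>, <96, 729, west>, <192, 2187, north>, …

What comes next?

For the first entry, ×2 each step: 3, 6, 12, 24, 48, 96, 192 → 384.
Second entry: ×3 each step; 3, 9, 27, 81, 243, 729, 2187 → 6561.
For the direction, repeats south → west → north → east: south, west, north, east, south, west, north → east.
Combining the parts gives <384, 6561, east>.

<384, 6561, east>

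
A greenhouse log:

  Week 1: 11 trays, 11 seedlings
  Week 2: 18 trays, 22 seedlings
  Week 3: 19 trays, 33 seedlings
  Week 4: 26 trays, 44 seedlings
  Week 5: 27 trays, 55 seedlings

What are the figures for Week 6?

34 trays, 66 seedlings

Trays: 11, 18, 19, 26, 27 → 34 (alternating steps +7, +1, +7, +1, …).
Seedlings goes 11, 22, 33, 44, 55 → 66 (+11 each step).
Combining the parts gives 34 trays, 66 seedlings.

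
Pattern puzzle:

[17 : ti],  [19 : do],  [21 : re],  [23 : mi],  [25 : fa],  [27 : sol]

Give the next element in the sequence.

[29 : la]

First coordinate: +2 each step; 17, 19, 21, 23, 25, 27 → 29.
Note: runs through the solfège scale do→ti, so ti, do, re, mi, fa, sol → la.
Putting it together: [29 : la].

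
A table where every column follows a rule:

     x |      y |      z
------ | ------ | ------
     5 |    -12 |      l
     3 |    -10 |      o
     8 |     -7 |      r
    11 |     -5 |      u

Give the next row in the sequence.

19  -2  x

Column x: each term is the sum of the two before it; 5, 3, 8, 11 → 19.
For the column y, alternating steps +2, +3, +2, +3, …: -12, -10, -7, -5 → -2.
Column z: l, o, r, u → x (letters move forward 3 places in the alphabet).
Combining the parts gives 19  -2  x.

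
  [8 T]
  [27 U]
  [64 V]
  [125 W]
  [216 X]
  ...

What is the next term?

For the first value, perfect cubes: 2³, 3³, 4³, …: 8, 27, 64, 125, 216 → 343.
Letter: letters move forward 1 place in the alphabet, so T, U, V, W, X → Y.
So the next term is [343 Y].

[343 Y]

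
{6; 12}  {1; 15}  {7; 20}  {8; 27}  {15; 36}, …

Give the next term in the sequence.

First value — each term is the sum of the two before it: 6, 1, 7, 8, 15 → 23.
Second value — differences are 3, 5, 7, … (increasing by 2 each time): 12, 15, 20, 27, 36 → 47.
So the next term is {23; 47}.

{23; 47}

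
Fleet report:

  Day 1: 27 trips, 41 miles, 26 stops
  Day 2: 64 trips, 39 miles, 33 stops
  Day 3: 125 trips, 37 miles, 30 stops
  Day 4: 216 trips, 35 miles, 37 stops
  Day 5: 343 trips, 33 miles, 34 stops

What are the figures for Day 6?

512 trips, 31 miles, 41 stops

Trips goes 27, 64, 125, 216, 343 → 512 (perfect cubes: 3³, 4³, 5³, …).
For the miles, −2 each step: 41, 39, 37, 35, 33 → 31.
Stops: alternating steps +7, −3, +7, −3, …, so 26, 33, 30, 37, 34 → 41.
Putting it together: 512 trips, 31 miles, 41 stops.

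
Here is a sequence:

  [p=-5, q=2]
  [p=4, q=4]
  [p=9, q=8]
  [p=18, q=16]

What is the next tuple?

P — alternating steps +9, +5, +9, +5, …: -5, 4, 9, 18 → 23.
Q: ×2 each step, so 2, 4, 8, 16 → 32.
Putting it together: [p=23, q=32].

[p=23, q=32]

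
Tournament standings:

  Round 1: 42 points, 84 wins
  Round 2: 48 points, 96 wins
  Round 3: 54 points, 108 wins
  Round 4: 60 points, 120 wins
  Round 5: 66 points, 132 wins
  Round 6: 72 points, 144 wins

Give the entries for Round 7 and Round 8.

Points goes 42, 48, 54, 60, 66, 72 → 78 → 84 (+6 each step).
Wins goes 84, 96, 108, 120, 132, 144 → 156 → 168 (always 2 × the points).
So the next two rows are 78 points, 156 wins and 84 points, 168 wins.

78 points, 156 wins; 84 points, 168 wins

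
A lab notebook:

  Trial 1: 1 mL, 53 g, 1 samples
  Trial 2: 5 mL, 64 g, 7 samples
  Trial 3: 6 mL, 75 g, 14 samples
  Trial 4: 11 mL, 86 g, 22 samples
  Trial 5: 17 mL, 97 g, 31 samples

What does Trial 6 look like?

ML goes 1, 5, 6, 11, 17 → 28 (each term is the sum of the two before it).
G — +11 each step: 53, 64, 75, 86, 97 → 108.
Samples: differences are 6, 7, 8, … (increasing by 1 each time); 1, 7, 14, 22, 31 → 41.
So the next record is 28 mL, 108 g, 41 samples.

28 mL, 108 g, 41 samples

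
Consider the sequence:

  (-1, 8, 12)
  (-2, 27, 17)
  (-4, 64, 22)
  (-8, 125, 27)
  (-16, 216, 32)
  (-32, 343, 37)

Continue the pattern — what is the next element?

First value — ×2 each step: -1, -2, -4, -8, -16, -32 → -64.
Second value goes 8, 27, 64, 125, 216, 343 → 512 (perfect cubes: 2³, 3³, 4³, …).
Third value: +5 each step, so 12, 17, 22, 27, 32, 37 → 42.
So the next element is (-64, 512, 42).

(-64, 512, 42)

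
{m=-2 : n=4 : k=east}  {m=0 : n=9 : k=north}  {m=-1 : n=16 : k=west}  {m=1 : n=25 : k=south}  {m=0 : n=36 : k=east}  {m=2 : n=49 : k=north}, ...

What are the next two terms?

M: alternating steps +2, −1, +2, −1, …; -2, 0, -1, 1, 0, 2 → 1 → 3.
N: perfect squares: 2², 3², 4², …, so 4, 9, 16, 25, 36, 49 → 64 → 81.
K — repeats east → north → west → south: east, north, west, south, east, north → west → south.
So the next two terms are {m=1 : n=64 : k=west} and {m=3 : n=81 : k=south}.

{m=1 : n=64 : k=west}, {m=3 : n=81 : k=south}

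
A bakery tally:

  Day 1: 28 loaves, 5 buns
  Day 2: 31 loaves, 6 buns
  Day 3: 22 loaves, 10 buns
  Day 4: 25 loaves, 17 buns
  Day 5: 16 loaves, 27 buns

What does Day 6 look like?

Loaves: 28, 31, 22, 25, 16 → 19 (alternating steps +3, −9, +3, −9, …).
Buns goes 5, 6, 10, 17, 27 → 40 (differences are 1, 4, 7, … (increasing by 3 each time)).
Combining the parts gives 19 loaves, 40 buns.

19 loaves, 40 buns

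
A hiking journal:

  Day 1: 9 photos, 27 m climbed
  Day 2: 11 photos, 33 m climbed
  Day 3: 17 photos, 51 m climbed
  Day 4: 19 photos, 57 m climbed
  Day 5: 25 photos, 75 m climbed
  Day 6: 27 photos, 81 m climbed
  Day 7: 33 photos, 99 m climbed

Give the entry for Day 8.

For the photos, alternating steps +2, +6, +2, +6, …: 9, 11, 17, 19, 25, 27, 33 → 35.
M climbed: always 3 × the photos; 27, 33, 51, 57, 75, 81, 99 → 105.
Combining the parts gives 35 photos, 105 m climbed.

35 photos, 105 m climbed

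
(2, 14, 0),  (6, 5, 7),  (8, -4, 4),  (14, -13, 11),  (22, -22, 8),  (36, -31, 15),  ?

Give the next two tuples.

First entry: each term is the sum of the two before it; 2, 6, 8, 14, 22, 36 → 58 → 94.
Second entry: 14, 5, -4, -13, -22, -31 → -40 → -49 (−9 each step).
Third entry: 0, 7, 4, 11, 8, 15 → 12 → 19 (alternating steps +7, −3, +7, −3, …).
So the next two tuples are (58, -40, 12) and (94, -49, 19).

(58, -40, 12), (94, -49, 19)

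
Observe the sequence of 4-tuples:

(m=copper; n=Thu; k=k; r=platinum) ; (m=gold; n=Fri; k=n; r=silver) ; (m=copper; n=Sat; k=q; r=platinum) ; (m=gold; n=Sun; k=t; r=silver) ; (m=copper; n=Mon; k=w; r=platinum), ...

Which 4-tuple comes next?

M: alternates copper ↔ gold; copper, gold, copper, gold, copper → gold.
N goes Thu, Fri, Sat, Sun, Mon → Tue (runs through the weekdays Mon→Sun).
For the k, letters move forward 3 places in the alphabet: k, n, q, t, w → z.
For the r, alternates platinum ↔ silver: platinum, silver, platinum, silver, platinum → silver.
Combining the parts gives (m=gold; n=Tue; k=z; r=silver).

(m=gold; n=Tue; k=z; r=silver)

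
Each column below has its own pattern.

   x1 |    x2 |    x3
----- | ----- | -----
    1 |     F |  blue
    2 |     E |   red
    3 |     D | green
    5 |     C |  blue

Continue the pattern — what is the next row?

Column x1 goes 1, 2, 3, 5 → 8 (each term is the sum of the two before it).
Column x2 — letters move back 1 place in the alphabet: F, E, D, C → B.
Column x3 goes blue, red, green, blue → red (repeats blue → red → green).
Putting it together: 8  B  red.

8  B  red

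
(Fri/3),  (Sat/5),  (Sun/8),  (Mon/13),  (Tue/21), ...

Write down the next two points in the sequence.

Day goes Fri, Sat, Sun, Mon, Tue → Wed → Thu (runs through the weekdays Mon→Sun).
Second component goes 3, 5, 8, 13, 21 → 34 → 55 (each term is the sum of the two before it).
Putting the parts together: (Wed/34) and then (Thu/55).

(Wed/34), (Thu/55)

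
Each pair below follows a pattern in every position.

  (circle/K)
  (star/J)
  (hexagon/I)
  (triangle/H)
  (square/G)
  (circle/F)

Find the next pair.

For the shape, repeats circle → star → hexagon → triangle → square: circle, star, hexagon, triangle, square, circle → star.
Letter — letters move back 1 place in the alphabet: K, J, I, H, G, F → E.
Combining the parts gives (star/E).

(star/E)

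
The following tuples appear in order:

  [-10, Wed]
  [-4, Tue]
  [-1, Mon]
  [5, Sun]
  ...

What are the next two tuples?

First coordinate: alternating steps +6, +3, +6, +3, …, so -10, -4, -1, 5 → 8 → 14.
Day: runs backward through the weekdays Mon→Sun; Wed, Tue, Mon, Sun → Sat → Fri.
Putting the parts together: [8, Sat] and then [14, Fri].

[8, Sat], [14, Fri]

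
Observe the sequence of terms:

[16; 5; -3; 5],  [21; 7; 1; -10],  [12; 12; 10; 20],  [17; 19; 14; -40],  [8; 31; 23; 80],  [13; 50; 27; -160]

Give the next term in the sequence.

[4; 81; 36; 320]

First coordinate: 16, 21, 12, 17, 8, 13 → 4 (alternating steps +5, −9, +5, −9, …).
For the second coordinate, each term is the sum of the two before it: 5, 7, 12, 19, 31, 50 → 81.
Third coordinate: -3, 1, 10, 14, 23, 27 → 36 (alternating steps +4, +9, +4, +9, …).
For the fourth coordinate, ×(-2) each step: 5, -10, 20, -40, 80, -160 → 320.
Combining the parts gives [4; 81; 36; 320].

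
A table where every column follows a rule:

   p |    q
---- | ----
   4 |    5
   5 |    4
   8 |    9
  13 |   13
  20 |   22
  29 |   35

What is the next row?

Column p goes 4, 5, 8, 13, 20, 29 → 40 (differences are 1, 3, 5, … (increasing by 2 each time)).
Column q: 5, 4, 9, 13, 22, 35 → 57 (each term is the sum of the two before it).
Putting it together: 40  57.

40  57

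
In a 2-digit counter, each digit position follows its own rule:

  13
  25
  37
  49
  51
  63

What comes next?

75

First digit goes 1, 2, 3, 4, 5, 6 → 7 (+1 each step, mod 10).
For the second digit, +2 each step, mod 10: 3, 5, 7, 9, 1, 3 → 5.
Putting it together: 75.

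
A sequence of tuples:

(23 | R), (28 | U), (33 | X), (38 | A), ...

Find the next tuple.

For the first value, +5 each step: 23, 28, 33, 38 → 43.
For the letter, letters move forward 3 places in the alphabet, wrapping Z→A: R, U, X, A → D.
Combining the parts gives (43 | D).

(43 | D)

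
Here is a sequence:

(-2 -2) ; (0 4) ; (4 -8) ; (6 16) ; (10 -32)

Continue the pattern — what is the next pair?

First component: alternating steps +2, +4, +2, +4, …, so -2, 0, 4, 6, 10 → 12.
For the second component, ×(-2) each step: -2, 4, -8, 16, -32 → 64.
Combining the parts gives (12 64).

(12 64)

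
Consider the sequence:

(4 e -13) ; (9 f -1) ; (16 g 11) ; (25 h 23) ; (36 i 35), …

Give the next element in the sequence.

(49 j 47)

For the first slot, perfect squares: 2², 3², 4², …: 4, 9, 16, 25, 36 → 49.
For the letter, letters move forward 1 place in the alphabet: e, f, g, h, i → j.
Third slot goes -13, -1, 11, 23, 35 → 47 (+12 each step).
Putting it together: (49 j 47).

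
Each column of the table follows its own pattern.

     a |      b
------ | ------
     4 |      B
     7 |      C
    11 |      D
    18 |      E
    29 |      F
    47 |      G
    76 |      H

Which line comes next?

Column a: each term is the sum of the two before it, so 4, 7, 11, 18, 29, 47, 76 → 123.
Column b — letters move forward 1 place in the alphabet: B, C, D, E, F, G, H → I.
Putting it together: 123  I.

123  I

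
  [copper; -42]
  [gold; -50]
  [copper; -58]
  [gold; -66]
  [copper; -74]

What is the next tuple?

[gold; -82]

Metal: alternates copper ↔ gold, so copper, gold, copper, gold, copper → gold.
Second component: −8 each step, so -42, -50, -58, -66, -74 → -82.
So the next tuple is [gold; -82].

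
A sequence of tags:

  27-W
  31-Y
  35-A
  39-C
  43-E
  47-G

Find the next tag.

First component — +4 each step: 27, 31, 35, 39, 43, 47 → 51.
Letter — letters move forward 2 places in the alphabet, wrapping Z→A: W, Y, A, C, E, G → I.
Putting it together: 51-I.

51-I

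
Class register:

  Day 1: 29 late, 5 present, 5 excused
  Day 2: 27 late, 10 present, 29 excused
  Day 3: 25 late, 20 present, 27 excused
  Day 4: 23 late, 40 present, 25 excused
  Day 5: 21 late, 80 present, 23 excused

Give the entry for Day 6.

Late goes 29, 27, 25, 23, 21 → 19 (−2 each step).
Present — ×2 each step: 5, 10, 20, 40, 80 → 160.
Excused: always the previous value of the late, so 5, 29, 27, 25, 23 → 21.
So the next record is 19 late, 160 present, 21 excused.

19 late, 160 present, 21 excused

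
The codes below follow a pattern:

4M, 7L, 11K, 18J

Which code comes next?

29I

First component: 4, 7, 11, 18 → 29 (each term is the sum of the two before it).
Letter goes M, L, K, J → I (letters move back 1 place in the alphabet).
So the next code is 29I.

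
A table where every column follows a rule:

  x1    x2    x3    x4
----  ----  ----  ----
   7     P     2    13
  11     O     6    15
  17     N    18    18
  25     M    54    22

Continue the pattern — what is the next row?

Column x1: 7, 11, 17, 25 → 35 (differences are 4, 6, 8, … (increasing by 2 each time)).
Column x2: P, O, N, M → L (letters move back 1 place in the alphabet).
Column x3 — ×3 each step: 2, 6, 18, 54 → 162.
For the column x4, differences are 2, 3, 4, … (increasing by 1 each time): 13, 15, 18, 22 → 27.
Combining the parts gives 35  L  162  27.

35  L  162  27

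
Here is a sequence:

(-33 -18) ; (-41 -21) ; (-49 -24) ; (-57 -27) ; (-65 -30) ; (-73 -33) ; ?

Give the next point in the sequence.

(-81 -36)

First value: -33, -41, -49, -57, -65, -73 → -81 (−8 each step).
Second value — −3 each step: -18, -21, -24, -27, -30, -33 → -36.
Combining the parts gives (-81 -36).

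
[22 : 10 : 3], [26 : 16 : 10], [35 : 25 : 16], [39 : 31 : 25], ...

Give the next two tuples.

First slot — alternating steps +4, +9, +4, +9, …: 22, 26, 35, 39 → 48 → 52.
Second slot: alternating steps +6, +9, +6, +9, …; 10, 16, 25, 31 → 40 → 46.
Third slot: always the previous value of the second slot; 3, 10, 16, 25 → 31 → 40.
So the next two tuples are [48 : 40 : 31] and [52 : 46 : 40].

[48 : 40 : 31], [52 : 46 : 40]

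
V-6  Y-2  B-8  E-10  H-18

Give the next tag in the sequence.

Letter: letters move forward 3 places in the alphabet, wrapping Z→A, so V, Y, B, E, H → K.
Second component: each term is the sum of the two before it; 6, 2, 8, 10, 18 → 28.
Combining the parts gives K-28.

K-28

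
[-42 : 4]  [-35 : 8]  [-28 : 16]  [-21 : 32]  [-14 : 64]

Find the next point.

[-7 : 128]

First value — +7 each step: -42, -35, -28, -21, -14 → -7.
Second value — ×2 each step: 4, 8, 16, 32, 64 → 128.
Putting it together: [-7 : 128].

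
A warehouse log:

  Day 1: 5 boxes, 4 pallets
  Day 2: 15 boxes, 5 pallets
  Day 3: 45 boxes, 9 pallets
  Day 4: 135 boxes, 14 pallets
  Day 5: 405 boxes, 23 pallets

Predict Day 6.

1215 boxes, 37 pallets

Boxes: 5, 15, 45, 135, 405 → 1215 (×3 each step).
For the pallets, each term is the sum of the two before it: 4, 5, 9, 14, 23 → 37.
So the next record is 1215 boxes, 37 pallets.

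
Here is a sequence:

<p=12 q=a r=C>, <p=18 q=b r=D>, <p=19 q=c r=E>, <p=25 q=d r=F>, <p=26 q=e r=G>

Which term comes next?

<p=32 q=f r=H>

For the p, alternating steps +6, +1, +6, +1, …: 12, 18, 19, 25, 26 → 32.
Q — letters move forward 1 place in the alphabet: a, b, c, d, e → f.
R — letters move forward 1 place in the alphabet: C, D, E, F, G → H.
Combining the parts gives <p=32 q=f r=H>.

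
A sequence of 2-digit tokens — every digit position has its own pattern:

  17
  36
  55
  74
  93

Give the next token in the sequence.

12

First digit — +2 each step, mod 10: 1, 3, 5, 7, 9 → 1.
Second digit: 7, 6, 5, 4, 3 → 2 (−1 each step, mod 10).
Combining the parts gives 12.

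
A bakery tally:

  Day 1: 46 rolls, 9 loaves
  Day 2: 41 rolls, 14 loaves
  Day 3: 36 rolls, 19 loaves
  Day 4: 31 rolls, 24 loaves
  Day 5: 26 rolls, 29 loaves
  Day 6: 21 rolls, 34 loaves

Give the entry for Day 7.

16 rolls, 39 loaves

Rolls: −5 each step; 46, 41, 36, 31, 26, 21 → 16.
Loaves: together with the rolls always sums to 55; 9, 14, 19, 24, 29, 34 → 39.
Putting it together: 16 rolls, 39 loaves.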